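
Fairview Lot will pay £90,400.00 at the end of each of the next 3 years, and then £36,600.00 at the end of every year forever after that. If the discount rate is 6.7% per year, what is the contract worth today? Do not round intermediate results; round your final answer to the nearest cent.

PV of 3-year annuity: £90,400.00 × [1 − (1+0.067)^−3] / 0.067 = 238544.53042
Perpetuity value at year 3: £36,600.00 / 0.067 = 546268.65672
PV of perpetuity: 546268.65672 / (1+0.067)^3 = 449689.78710
Total PV = 238544.53042 + 449689.78710 = 688234.31752

£688234.32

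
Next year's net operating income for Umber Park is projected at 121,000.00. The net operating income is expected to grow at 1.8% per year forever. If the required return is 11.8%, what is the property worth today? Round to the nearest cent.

1210000.00

Growing perpetuity: P = D₁ / (r − g) = 121,000.0000 / (0.118 − 0.018) = 1,210,000.00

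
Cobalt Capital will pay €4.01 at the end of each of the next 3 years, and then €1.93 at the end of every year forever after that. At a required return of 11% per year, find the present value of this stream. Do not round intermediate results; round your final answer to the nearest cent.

€22.63

PV of 3-year annuity: €4.01 × [1 − (1+0.11)^−3] / 0.11 = 9.79930
Perpetuity value at year 3: €1.93 / 0.11 = 17.54545
PV of perpetuity: 17.54545 / (1+0.11)^3 = 12.82909
Total PV = 9.79930 + 12.82909 = 22.62838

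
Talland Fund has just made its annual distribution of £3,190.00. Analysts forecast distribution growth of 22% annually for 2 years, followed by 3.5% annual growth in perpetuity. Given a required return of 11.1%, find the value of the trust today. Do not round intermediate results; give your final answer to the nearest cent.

£59734.86

D_1 = 3891.80000
D_2 = 4747.99600
Terminal value at year 2: TV = D_2×(1+g_2)/(r−g_2) = 4914.17586/0.076 = 64660.20868
P_0 = D_1/(1+r)^1 + D_2/(1+r)^2 + TV/(1+r)^2
    = 3502.97030 + 3846.64605 + 52385.24556 = 59734.86191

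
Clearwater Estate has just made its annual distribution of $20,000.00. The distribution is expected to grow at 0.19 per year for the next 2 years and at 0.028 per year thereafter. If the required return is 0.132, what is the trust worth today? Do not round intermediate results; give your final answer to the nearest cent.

D_1 = 23800.00000
D_2 = 28322.00000
Terminal value at year 2: TV = D_2×(1+g_2)/(r−g_2) = 29115.01600/0.104 = 279952.07692
P_0 = D_1/(1+r)^1 + D_2/(1+r)^2 + TV/(1+r)^2
    = 21024.73498 + 22101.97405 + 218469.51276 = 261596.22180

$261596.22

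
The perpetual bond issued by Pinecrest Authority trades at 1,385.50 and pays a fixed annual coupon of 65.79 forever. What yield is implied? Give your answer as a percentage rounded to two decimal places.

P = C/r ⇒ r = C/P = 65.79/1,385.50 = 0.047485

4.75%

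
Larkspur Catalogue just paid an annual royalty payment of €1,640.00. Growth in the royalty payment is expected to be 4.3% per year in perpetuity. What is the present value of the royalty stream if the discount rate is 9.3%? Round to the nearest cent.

€34210.40

D₁ = D₀ × (1 + g) = €1,640.00 × 1.043 = €1,710.5200
Growing perpetuity: P = D₁ / (r − g) = €1,710.5200 / (0.093 − 0.043) = €34,210.40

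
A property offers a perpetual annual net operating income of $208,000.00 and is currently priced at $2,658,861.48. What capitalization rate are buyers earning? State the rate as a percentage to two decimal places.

P = C/r ⇒ r = C/P = $208,000.00/$2,658,861.48 = 0.078229

7.82%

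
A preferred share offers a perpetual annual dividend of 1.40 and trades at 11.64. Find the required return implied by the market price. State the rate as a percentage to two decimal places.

P = C/r ⇒ r = C/P = 1.40/11.64 = 0.120275

12.03%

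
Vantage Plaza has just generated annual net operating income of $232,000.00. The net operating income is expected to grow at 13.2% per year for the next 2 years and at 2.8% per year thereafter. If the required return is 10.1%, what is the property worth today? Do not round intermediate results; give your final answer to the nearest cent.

$3937415.80

D_1 = 262624.00000
D_2 = 297290.36800
Terminal value at year 2: TV = D_2×(1+g_2)/(r−g_2) = 305614.49830/0.073 = 4186499.97677
P_0 = D_1/(1+r)^1 + D_2/(1+r)^2 + TV/(1+r)^2
    = 238532.24342 + 245248.41012 + 3453635.14530 = 3937415.79884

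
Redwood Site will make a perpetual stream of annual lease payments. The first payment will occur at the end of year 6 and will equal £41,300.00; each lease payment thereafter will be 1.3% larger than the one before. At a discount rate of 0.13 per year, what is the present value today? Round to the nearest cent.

Value at end of year 5: C₁ / (r − g) = £41,300.00 / (0.13 − 0.013) = £352,991.4530
Discount to today: PV = £352,991.4530 / (1 + 0.13)^5 = £352,991.4530 / 1.842435 = £191,589.62

£191589.62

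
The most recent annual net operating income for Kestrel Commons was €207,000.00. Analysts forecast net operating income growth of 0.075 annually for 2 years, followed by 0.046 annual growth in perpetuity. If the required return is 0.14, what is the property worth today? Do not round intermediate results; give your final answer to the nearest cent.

D_1 = 222525.00000
D_2 = 239214.37500
Terminal value at year 2: TV = D_2×(1+g_2)/(r−g_2) = 250218.23625/0.094 = 2661896.13032
P_0 = D_1/(1+r)^1 + D_2/(1+r)^2 + TV/(1+r)^2
    = 195197.36842 + 184067.69391 + 2048242.63644 = 2427507.69877

€2427507.70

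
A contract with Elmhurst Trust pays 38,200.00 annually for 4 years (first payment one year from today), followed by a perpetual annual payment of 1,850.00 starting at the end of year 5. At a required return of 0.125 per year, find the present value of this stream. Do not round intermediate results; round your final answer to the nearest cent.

PV of 4-year annuity: 38,200.00 × [1 − (1+0.125)^−4] / 0.125 = 114815.42448
Perpetuity value at year 4: 1,850.00 / 0.125 = 14800.00000
PV of perpetuity: 14800.00000 / (1+0.125)^4 = 9239.56714
Total PV = 114815.42448 + 9239.56714 = 124054.99162

124054.99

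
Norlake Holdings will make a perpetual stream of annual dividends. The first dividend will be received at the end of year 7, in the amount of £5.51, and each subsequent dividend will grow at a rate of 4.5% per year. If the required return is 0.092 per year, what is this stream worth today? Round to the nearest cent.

Value at end of year 6: C₁ / (r − g) = £5.51 / (0.092 − 0.045) = £117.2340
Discount to today: PV = £117.2340 / (1 + 0.092)^6 = £117.2340 / 1.695649 = £69.14

£69.14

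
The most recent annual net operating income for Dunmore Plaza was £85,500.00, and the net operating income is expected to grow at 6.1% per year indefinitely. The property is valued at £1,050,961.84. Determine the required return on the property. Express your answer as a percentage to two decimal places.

D₁ = £85,500.00 × 1.061 = £90,715.5000
P = D₁/(r − g) ⇒ r = D₁/P + g = £90,715.5000/£1,050,961.84 + 0.061 = 0.086317 + 0.061 = 0.147317

14.73%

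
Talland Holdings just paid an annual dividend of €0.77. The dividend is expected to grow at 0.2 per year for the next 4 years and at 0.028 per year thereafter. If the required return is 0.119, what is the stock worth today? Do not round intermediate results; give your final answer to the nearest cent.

€15.18

D_1 = 0.92400
D_2 = 1.10880
D_3 = 1.33056
D_4 = 1.59667
Terminal value at year 4: TV = D_4×(1+g_2)/(r−g_2) = 1.64138/0.091 = 18.03713
P_0 = D_1/(1+r)^1 + D_2/(1+r)^2 + D_3/(1+r)^3 + D_4/(1+r)^4 + TV/(1+r)^4
    = 0.82574 + 0.88551 + 0.94961 + 1.01835 + 11.50395 = 15.18315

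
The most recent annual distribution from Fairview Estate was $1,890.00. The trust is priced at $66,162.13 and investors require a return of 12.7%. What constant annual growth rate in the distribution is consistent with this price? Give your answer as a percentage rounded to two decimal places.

9.57%

P = D₀(1+g)/(r−g) ⇒ P(r−g) = D₀(1+g) ⇒ g(P+D₀) = P·r − D₀
g = (P·r − D₀)/(P + D₀) = ($66,162.13×0.127 − $1,890.00) / ($66,162.13 + $1,890.00) = 0.095700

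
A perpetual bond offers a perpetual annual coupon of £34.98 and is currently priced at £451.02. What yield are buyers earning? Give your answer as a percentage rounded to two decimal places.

7.76%

P = C/r ⇒ r = C/P = £34.98/£451.02 = 0.077558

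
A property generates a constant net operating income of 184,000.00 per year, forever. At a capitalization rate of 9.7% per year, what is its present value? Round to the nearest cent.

1896907.22

Level perpetuity: PV = C / r = 184,000.00 / 0.097 = 1,896,907.22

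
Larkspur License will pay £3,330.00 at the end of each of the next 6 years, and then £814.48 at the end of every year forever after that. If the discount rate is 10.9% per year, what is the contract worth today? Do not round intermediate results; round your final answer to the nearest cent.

PV of 6-year annuity: £3,330.00 × [1 − (1+0.109)^−6] / 0.109 = 14128.36755
Perpetuity value at year 6: £814.48 / 0.109 = 7472.29358
PV of perpetuity: 7472.29358 / (1+0.109)^6 = 4016.65610
Total PV = 14128.36755 + 4016.65610 = 18145.02365

£18145.02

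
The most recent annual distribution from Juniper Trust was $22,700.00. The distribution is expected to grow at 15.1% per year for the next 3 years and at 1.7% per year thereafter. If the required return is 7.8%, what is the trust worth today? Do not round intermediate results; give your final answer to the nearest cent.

$538413.16

D_1 = 26127.70000
D_2 = 30072.98270
D_3 = 34614.00309
Terminal value at year 3: TV = D_3×(1+g_2)/(r−g_2) = 35202.44114/0.061 = 577089.19902
P_0 = D_1/(1+r)^1 + D_2/(1+r)^2 + D_3/(1+r)^3 + TV/(1+r)^3
    = 24237.19852 + 25878.49303 + 27630.93273 + 460666.53421 = 538413.15849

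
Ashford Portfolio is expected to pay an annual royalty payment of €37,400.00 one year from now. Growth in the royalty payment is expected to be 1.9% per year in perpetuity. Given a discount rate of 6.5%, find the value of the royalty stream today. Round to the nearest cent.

€813043.48

Growing perpetuity: P = D₁ / (r − g) = €37,400.0000 / (0.065 − 0.019) = €813,043.48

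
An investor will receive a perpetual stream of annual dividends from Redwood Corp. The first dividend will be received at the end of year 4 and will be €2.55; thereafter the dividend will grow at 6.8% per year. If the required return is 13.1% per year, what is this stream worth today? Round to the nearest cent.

€27.98

Value at end of year 3: C₁ / (r − g) = €2.55 / (0.131 − 0.068) = €40.4762
Discount to today: PV = €40.4762 / (1 + 0.131)^3 = €40.4762 / 1.446731 = €27.98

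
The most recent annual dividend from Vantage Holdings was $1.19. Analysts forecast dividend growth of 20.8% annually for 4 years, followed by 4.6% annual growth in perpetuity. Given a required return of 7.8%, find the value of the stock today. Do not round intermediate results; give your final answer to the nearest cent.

$67.72

D_1 = 1.43752
D_2 = 1.73652
D_3 = 2.09772
D_4 = 2.53405
Terminal value at year 4: TV = D_4×(1+g_2)/(r−g_2) = 2.65061/0.032 = 82.83167
P_0 = D_1/(1+r)^1 + D_2/(1+r)^2 + D_3/(1+r)^3 + D_4/(1+r)^4 + TV/(1+r)^4
    = 1.33351 + 1.49432 + 1.67452 + 1.87646 + 61.33683 = 67.71565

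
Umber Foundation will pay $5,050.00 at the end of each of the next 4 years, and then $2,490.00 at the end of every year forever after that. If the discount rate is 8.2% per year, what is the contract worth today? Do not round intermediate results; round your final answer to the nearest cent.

$38807.29

PV of 4-year annuity: $5,050.00 × [1 − (1+0.082)^−4] / 0.082 = 16652.04854
Perpetuity value at year 4: $2,490.00 / 0.082 = 30365.85366
PV of perpetuity: 30365.85366 / (1+0.082)^4 = 22155.23963
Total PV = 16652.04854 + 22155.23963 = 38807.28817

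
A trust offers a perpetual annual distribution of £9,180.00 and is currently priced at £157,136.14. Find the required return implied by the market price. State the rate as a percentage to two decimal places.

5.84%

P = C/r ⇒ r = C/P = £9,180.00/£157,136.14 = 0.058421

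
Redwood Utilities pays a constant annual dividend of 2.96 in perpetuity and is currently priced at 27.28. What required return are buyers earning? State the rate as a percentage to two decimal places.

P = C/r ⇒ r = C/P = 2.96/27.28 = 0.108504

10.85%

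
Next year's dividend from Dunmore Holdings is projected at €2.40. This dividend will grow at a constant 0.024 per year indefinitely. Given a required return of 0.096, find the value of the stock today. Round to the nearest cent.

Growing perpetuity: P = D₁ / (r − g) = €2.4000 / (0.096 − 0.024) = €33.33

€33.33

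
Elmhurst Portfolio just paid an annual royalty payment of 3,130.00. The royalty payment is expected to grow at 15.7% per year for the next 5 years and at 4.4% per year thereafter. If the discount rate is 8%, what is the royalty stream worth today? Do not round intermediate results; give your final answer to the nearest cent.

D_1 = 3621.41000
D_2 = 4189.97137
D_3 = 4847.79688
D_4 = 5608.90098
D_5 = 6489.49844
Terminal value at year 5: TV = D_5×(1+g_2)/(r−g_2) = 6775.03637/0.036 = 188195.45473
P_0 = D_1/(1+r)^1 + D_2/(1+r)^2 + D_3/(1+r)^3 + D_4/(1+r)^4 + D_5/(1+r)^5 + TV/(1+r)^5
    = 3353.15741 + 3592.22511 + 3848.33746 + 4122.70966 + 4416.64359 + 128082.66425 = 147415.73748

147415.74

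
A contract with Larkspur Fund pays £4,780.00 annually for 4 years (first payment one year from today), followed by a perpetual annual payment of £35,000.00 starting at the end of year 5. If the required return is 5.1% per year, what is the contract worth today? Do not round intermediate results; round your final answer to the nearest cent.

PV of 4-year annuity: £4,780.00 × [1 − (1+0.051)^−4] / 0.051 = 16910.34489
Perpetuity value at year 4: £35,000.00 / 0.051 = 686274.50980
PV of perpetuity: 686274.50980 / (1+0.051)^4 = 562453.99281
Total PV = 16910.34489 + 562453.99281 = 579364.33770

£579364.34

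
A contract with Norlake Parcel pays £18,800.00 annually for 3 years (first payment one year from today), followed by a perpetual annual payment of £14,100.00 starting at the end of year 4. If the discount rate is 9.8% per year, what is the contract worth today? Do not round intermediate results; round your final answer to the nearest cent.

£155607.03

PV of 3-year annuity: £18,800.00 × [1 − (1+0.098)^−3] / 0.098 = 46917.92668
Perpetuity value at year 3: £14,100.00 / 0.098 = 143877.55102
PV of perpetuity: 143877.55102 / (1+0.098)^3 = 108689.10601
Total PV = 46917.92668 + 108689.10601 = 155607.03269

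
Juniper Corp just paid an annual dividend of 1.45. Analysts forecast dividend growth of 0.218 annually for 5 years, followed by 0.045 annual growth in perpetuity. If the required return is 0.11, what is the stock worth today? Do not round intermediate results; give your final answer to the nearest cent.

46.75

D_1 = 1.76610
D_2 = 2.15111
D_3 = 2.62005
D_4 = 3.19122
D_5 = 3.88691
Terminal value at year 5: TV = D_5×(1+g_2)/(r−g_2) = 4.06182/0.065 = 62.48955
P_0 = D_1/(1+r)^1 + D_2/(1+r)^2 + D_3/(1+r)^3 + D_4/(1+r)^4 + D_5/(1+r)^5 + TV/(1+r)^5
    = 1.59108 + 1.74589 + 1.91576 + 2.10216 + 2.30669 + 37.08450 = 46.74608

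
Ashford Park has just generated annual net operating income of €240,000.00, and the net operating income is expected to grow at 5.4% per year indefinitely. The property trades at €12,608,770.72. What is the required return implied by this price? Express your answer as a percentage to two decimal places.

D₁ = €240,000.00 × 1.054 = €252,960.0000
P = D₁/(r − g) ⇒ r = D₁/P + g = €252,960.0000/€12,608,770.72 + 0.054 = 0.020062 + 0.054 = 0.074062

7.41%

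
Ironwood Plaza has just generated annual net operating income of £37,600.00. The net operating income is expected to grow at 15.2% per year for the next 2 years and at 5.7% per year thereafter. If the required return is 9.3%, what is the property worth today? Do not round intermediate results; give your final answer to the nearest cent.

D_1 = 43315.20000
D_2 = 49899.11040
Terminal value at year 2: TV = D_2×(1+g_2)/(r−g_2) = 52743.35969/0.036 = 1465093.32480
P_0 = D_1/(1+r)^1 + D_2/(1+r)^2 + TV/(1+r)^2
    = 39629.64318 + 41768.84625 + 1226379.73564 = 1307778.22507

£1307778.23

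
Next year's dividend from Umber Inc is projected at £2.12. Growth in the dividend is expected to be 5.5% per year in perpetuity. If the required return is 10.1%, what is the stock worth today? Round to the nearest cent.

£46.09

Growing perpetuity: P = D₁ / (r − g) = £2.1200 / (0.101 − 0.055) = £46.09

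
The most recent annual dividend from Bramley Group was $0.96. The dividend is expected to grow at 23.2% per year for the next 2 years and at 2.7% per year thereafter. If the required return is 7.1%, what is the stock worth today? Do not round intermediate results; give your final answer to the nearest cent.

D_1 = 1.18272
D_2 = 1.45711
Terminal value at year 2: TV = D_2×(1+g_2)/(r−g_2) = 1.49645/0.044 = 34.01030
P_0 = D_1/(1+r)^1 + D_2/(1+r)^2 + TV/(1+r)^2
    = 1.10431 + 1.27032 + 29.65046 = 32.02510

$32.03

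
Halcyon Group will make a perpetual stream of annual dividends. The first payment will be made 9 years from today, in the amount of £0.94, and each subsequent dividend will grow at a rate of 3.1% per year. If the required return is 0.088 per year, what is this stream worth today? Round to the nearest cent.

Value at end of year 8: C₁ / (r − g) = £0.94 / (0.088 − 0.031) = £16.4912
Discount to today: PV = £16.4912 / (1 + 0.088)^8 = £16.4912 / 1.963501 = £8.40

£8.40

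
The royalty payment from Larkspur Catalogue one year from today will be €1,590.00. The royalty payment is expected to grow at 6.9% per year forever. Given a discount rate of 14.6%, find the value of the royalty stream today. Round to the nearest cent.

Growing perpetuity: P = D₁ / (r − g) = €1,590.0000 / (0.146 − 0.069) = €20,649.35

€20649.35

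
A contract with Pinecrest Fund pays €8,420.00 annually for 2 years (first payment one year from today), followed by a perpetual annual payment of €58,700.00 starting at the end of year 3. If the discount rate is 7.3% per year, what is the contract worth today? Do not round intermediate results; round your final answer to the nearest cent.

PV of 2-year annuity: €8,420.00 × [1 − (1+0.073)^−2] / 0.073 = 15160.44502
Perpetuity value at year 2: €58,700.00 / 0.073 = 804109.58904
PV of perpetuity: 804109.58904 / (1+0.073)^2 = 698418.60063
Total PV = 15160.44502 + 698418.60063 = 713579.04564

€713579.05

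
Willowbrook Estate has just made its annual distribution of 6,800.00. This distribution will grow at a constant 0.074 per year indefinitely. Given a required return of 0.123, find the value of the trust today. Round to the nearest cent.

149044.90

D₁ = D₀ × (1 + g) = 6,800.00 × 1.074 = 7,303.2000
Growing perpetuity: P = D₁ / (r − g) = 7,303.2000 / (0.123 − 0.074) = 149,044.90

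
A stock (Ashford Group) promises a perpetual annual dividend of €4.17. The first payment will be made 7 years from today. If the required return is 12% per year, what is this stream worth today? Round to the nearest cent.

€17.61

Value at end of year 6: C / r = €4.17 / 0.12 = €34.7500
Discount to today: PV = €34.7500 / (1 + 0.12)^6 = €34.7500 / 1.973823 = €17.61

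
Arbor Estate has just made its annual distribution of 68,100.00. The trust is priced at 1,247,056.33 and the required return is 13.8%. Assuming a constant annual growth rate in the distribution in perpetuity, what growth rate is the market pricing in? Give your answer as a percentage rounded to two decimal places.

P = D₀(1+g)/(r−g) ⇒ P(r−g) = D₀(1+g) ⇒ g(P+D₀) = P·r − D₀
g = (P·r − D₀)/(P + D₀) = (1,247,056.33×0.138 − 68,100.00) / (1,247,056.33 + 68,100.00) = 0.079073

7.91%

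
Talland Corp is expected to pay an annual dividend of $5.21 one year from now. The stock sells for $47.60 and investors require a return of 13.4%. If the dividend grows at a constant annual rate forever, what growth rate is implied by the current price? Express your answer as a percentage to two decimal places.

2.45%

P = D₁/(r−g) ⇒ g = r − D₁/P = 0.134 − $5.21/$47.60 = 0.024546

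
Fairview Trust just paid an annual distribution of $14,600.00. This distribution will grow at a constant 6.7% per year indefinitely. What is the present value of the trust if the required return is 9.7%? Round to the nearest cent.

D₁ = D₀ × (1 + g) = $14,600.00 × 1.067 = $15,578.2000
Growing perpetuity: P = D₁ / (r − g) = $15,578.2000 / (0.097 − 0.067) = $519,273.33

$519273.33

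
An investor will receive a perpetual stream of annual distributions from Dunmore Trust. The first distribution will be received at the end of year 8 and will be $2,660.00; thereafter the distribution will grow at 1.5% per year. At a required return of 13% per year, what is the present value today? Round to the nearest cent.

$9831.84

Value at end of year 7: C₁ / (r − g) = $2,660.00 / (0.13 − 0.015) = $23,130.4348
Discount to today: PV = $23,130.4348 / (1 + 0.13)^7 = $23,130.4348 / 2.352605 = $9,831.84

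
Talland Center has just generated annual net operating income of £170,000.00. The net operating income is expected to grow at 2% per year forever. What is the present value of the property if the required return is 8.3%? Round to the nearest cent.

£2752380.95

D₁ = D₀ × (1 + g) = £170,000.00 × 1.02 = £173,400.0000
Growing perpetuity: P = D₁ / (r − g) = £173,400.0000 / (0.083 − 0.02) = £2,752,380.95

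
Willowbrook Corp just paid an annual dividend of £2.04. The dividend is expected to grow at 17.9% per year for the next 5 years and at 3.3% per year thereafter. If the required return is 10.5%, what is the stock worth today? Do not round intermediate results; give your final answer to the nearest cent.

£52.91

D_1 = 2.40516
D_2 = 2.83568
D_3 = 3.34327
D_4 = 3.94172
D_5 = 4.64728
Terminal value at year 5: TV = D_5×(1+g_2)/(r−g_2) = 4.80064/0.072 = 66.67561
P_0 = D_1/(1+r)^1 + D_2/(1+r)^2 + D_3/(1+r)^3 + D_4/(1+r)^4 + D_5/(1+r)^5 + TV/(1+r)^5
    = 2.17662 + 2.32238 + 2.47791 + 2.64385 + 2.82090 + 40.47209 = 52.91374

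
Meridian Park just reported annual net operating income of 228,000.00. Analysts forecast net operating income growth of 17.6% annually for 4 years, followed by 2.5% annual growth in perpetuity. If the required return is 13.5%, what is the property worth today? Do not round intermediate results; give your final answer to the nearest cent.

D_1 = 268128.00000
D_2 = 315318.52800
D_3 = 370814.58893
D_4 = 436077.95658
Terminal value at year 4: TV = D_4×(1+g_2)/(r−g_2) = 446979.90549/0.11 = 4063453.68631
P_0 = D_1/(1+r)^1 + D_2/(1+r)^2 + D_3/(1+r)^3 + D_4/(1+r)^4 + TV/(1+r)^4
    = 236236.12335 + 244769.76305 + 253611.66638 + 262772.96887 + 2448566.30080 = 3445956.82245

3445956.82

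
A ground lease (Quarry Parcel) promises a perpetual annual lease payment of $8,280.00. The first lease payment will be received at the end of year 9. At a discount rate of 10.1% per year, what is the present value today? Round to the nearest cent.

$37967.36

Value at end of year 8: C / r = $8,280.00 / 0.101 = $81,980.1980
Discount to today: PV = $81,980.1980 / (1 + 0.101)^8 = $81,980.1980 / 2.159228 = $37,967.36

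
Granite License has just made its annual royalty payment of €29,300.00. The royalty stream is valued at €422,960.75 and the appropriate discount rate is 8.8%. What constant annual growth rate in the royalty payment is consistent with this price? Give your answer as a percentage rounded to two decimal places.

1.75%

P = D₀(1+g)/(r−g) ⇒ P(r−g) = D₀(1+g) ⇒ g(P+D₀) = P·r − D₀
g = (P·r − D₀)/(P + D₀) = (€422,960.75×0.088 − €29,300.00) / (€422,960.75 + €29,300.00) = 0.017513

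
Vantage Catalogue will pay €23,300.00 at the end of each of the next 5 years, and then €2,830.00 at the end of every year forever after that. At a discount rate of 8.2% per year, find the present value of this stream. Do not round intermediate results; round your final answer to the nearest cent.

€115813.95

PV of 5-year annuity: €23,300.00 × [1 − (1+0.082)^−5] / 0.082 = 92541.81493
Perpetuity value at year 5: €2,830.00 / 0.082 = 34512.19512
PV of perpetuity: 34512.19512 / (1+0.082)^5 = 23272.13777
Total PV = 92541.81493 + 23272.13777 = 115813.95270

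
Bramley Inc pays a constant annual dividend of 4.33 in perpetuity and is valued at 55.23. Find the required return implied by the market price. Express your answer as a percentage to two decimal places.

P = C/r ⇒ r = C/P = 4.33/55.23 = 0.078399

7.84%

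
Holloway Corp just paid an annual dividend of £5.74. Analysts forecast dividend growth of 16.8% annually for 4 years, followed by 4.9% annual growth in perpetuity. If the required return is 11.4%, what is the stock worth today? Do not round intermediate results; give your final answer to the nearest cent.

D_1 = 6.70432
D_2 = 7.83065
D_3 = 9.14619
D_4 = 10.68275
Terminal value at year 4: TV = D_4×(1+g_2)/(r−g_2) = 11.20621/0.065 = 172.40323
P_0 = D_1/(1+r)^1 + D_2/(1+r)^2 + D_3/(1+r)^3 + D_4/(1+r)^4 + TV/(1+r)^4
    = 6.01824 + 6.30997 + 6.61584 + 6.93653 + 111.94498 = 137.82556

£137.83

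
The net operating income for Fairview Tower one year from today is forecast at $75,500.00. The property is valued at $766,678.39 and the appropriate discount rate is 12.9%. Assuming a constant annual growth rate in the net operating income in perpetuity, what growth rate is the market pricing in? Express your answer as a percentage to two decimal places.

P = D₁/(r−g) ⇒ g = r − D₁/P = 0.129 − $75,500.00/$766,678.39 = 0.030523

3.05%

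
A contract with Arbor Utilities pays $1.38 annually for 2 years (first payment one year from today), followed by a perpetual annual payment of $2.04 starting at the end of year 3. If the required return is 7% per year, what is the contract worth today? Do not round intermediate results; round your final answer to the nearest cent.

PV of 2-year annuity: $1.38 × [1 − (1+0.07)^−2] / 0.07 = 2.49507
Perpetuity value at year 2: $2.04 / 0.07 = 29.14286
PV of perpetuity: 29.14286 / (1+0.07)^2 = 25.45450
Total PV = 2.49507 + 25.45450 = 27.94957

$27.95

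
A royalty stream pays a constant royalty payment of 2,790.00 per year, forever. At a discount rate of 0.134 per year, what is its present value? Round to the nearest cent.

20820.90

Level perpetuity: PV = C / r = 2,790.00 / 0.134 = 20,820.90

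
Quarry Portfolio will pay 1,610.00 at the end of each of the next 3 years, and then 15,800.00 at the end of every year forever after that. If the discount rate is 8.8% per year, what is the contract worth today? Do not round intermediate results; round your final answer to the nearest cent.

143497.97

PV of 3-year annuity: 1,610.00 × [1 − (1+0.088)^−3] / 0.088 = 4089.95476
Perpetuity value at year 3: 15,800.00 / 0.088 = 179545.45455
PV of perpetuity: 179545.45455 / (1+0.088)^3 = 139408.01028
Total PV = 4089.95476 + 139408.01028 = 143497.96504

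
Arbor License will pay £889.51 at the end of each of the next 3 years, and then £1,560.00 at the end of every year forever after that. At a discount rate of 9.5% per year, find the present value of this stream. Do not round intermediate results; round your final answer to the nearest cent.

£14738.86

PV of 3-year annuity: £889.51 × [1 − (1+0.095)^−3] / 0.095 = 2231.69771
Perpetuity value at year 3: £1,560.00 / 0.095 = 16421.05263
PV of perpetuity: 16421.05263 / (1+0.095)^3 = 12507.15798
Total PV = 2231.69771 + 12507.15798 = 14738.85569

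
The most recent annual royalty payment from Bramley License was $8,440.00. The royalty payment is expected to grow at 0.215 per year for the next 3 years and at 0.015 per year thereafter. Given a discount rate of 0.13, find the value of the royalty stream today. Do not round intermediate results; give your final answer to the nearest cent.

D_1 = 10254.60000
D_2 = 12459.33900
D_3 = 15138.09689
Terminal value at year 3: TV = D_3×(1+g_2)/(r−g_2) = 15365.16834/0.115 = 133610.15946
P_0 = D_1/(1+r)^1 + D_2/(1+r)^2 + D_3/(1+r)^3 + TV/(1+r)^3
    = 9074.86726 + 9757.49001 + 10491.46050 + 92598.54270 = 121922.36047

$121922.36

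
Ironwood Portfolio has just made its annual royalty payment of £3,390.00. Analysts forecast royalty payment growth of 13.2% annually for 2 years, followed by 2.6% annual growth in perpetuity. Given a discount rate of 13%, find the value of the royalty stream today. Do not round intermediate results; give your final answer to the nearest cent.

£40360.15

D_1 = 3837.48000
D_2 = 4344.02736
Terminal value at year 2: TV = D_2×(1+g_2)/(r−g_2) = 4456.97207/0.104 = 42855.50069
P_0 = D_1/(1+r)^1 + D_2/(1+r)^2 + TV/(1+r)^2
    = 3396.00000 + 3402.01062 + 33562.14323 = 40360.15385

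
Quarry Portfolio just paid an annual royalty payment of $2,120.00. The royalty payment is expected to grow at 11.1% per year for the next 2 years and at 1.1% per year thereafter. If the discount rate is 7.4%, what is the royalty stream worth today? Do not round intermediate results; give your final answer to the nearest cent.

D_1 = 2355.32000
D_2 = 2616.76052
Terminal value at year 2: TV = D_2×(1+g_2)/(r−g_2) = 2645.54489/0.063 = 41992.77596
P_0 = D_1/(1+r)^1 + D_2/(1+r)^2 + TV/(1+r)^2
    = 2193.03538 + 2268.58688 + 36405.41803 = 40867.04029

$40867.04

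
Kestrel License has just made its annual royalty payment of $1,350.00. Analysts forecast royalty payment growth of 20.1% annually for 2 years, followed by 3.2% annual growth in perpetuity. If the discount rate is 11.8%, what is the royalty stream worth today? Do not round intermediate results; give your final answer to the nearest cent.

D_1 = 1621.35000
D_2 = 1947.24135
Terminal value at year 2: TV = D_2×(1+g_2)/(r−g_2) = 2009.55307/0.086 = 23366.89620
P_0 = D_1/(1+r)^1 + D_2/(1+r)^2 + TV/(1+r)^2
    = 1450.22361 + 1557.88780 + 18694.65359 = 21702.76501

$21702.77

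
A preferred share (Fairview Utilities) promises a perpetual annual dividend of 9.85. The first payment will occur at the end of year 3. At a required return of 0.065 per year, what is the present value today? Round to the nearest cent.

133.61

Value at end of year 2: C / r = 9.85 / 0.065 = 151.5385
Discount to today: PV = 151.5385 / (1 + 0.065)^2 = 151.5385 / 1.134225 = 133.61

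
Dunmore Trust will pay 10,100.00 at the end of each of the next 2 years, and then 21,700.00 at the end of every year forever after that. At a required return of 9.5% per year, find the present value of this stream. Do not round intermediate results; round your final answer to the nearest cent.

208152.92

PV of 2-year annuity: 10,100.00 × [1 − (1+0.095)^−2] / 0.095 = 17647.25506
Perpetuity value at year 2: 21,700.00 / 0.095 = 228421.05263
PV of perpetuity: 228421.05263 / (1+0.095)^2 = 190505.66304
Total PV = 17647.25506 + 190505.66304 = 208152.91811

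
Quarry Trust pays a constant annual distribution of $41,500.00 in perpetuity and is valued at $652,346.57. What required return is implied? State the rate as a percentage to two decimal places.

P = C/r ⇒ r = C/P = $41,500.00/$652,346.57 = 0.063616

6.36%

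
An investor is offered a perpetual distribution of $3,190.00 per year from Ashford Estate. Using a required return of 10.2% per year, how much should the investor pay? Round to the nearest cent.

$31274.51

Level perpetuity: PV = C / r = $3,190.00 / 0.102 = $31,274.51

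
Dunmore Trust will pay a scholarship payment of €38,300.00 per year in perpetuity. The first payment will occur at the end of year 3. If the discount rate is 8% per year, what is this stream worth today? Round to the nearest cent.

Value at end of year 2: C / r = €38,300.00 / 0.08 = €478,750.0000
Discount to today: PV = €478,750.0000 / (1 + 0.08)^2 = €478,750.0000 / 1.166400 = €410,450.96

€410450.96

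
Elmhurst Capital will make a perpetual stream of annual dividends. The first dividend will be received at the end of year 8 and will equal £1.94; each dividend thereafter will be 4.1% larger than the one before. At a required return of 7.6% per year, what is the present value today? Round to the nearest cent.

£33.19

Value at end of year 7: C₁ / (r − g) = £1.94 / (0.076 − 0.041) = £55.4286
Discount to today: PV = £55.4286 / (1 + 0.076)^7 = £55.4286 / 1.669882 = £33.19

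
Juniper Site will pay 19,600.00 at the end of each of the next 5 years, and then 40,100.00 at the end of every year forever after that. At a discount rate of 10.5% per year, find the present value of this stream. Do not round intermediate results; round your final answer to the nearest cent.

305176.17

PV of 5-year annuity: 19,600.00 × [1 − (1+0.105)^−5] / 0.105 = 73360.02118
Perpetuity value at year 5: 40,100.00 / 0.105 = 381904.76190
PV of perpetuity: 381904.76190 / (1+0.105)^5 = 231816.14714
Total PV = 73360.02118 + 231816.14714 = 305176.16832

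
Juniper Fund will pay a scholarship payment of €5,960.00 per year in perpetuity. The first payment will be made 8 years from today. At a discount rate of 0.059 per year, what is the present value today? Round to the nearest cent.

Value at end of year 7: C / r = €5,960.00 / 0.059 = €101,016.9492
Discount to today: PV = €101,016.9492 / (1 + 0.059)^7 = €101,016.9492 / 1.493729 = €67,627.37

€67627.37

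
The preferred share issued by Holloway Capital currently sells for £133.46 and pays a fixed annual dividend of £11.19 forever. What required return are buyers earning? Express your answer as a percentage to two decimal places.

8.38%

P = C/r ⇒ r = C/P = £11.19/£133.46 = 0.083845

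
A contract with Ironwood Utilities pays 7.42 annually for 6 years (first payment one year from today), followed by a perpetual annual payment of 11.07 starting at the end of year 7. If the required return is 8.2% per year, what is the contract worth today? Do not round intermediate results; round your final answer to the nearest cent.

118.23

PV of 6-year annuity: 7.42 × [1 − (1+0.082)^−6] / 0.082 = 34.09464
Perpetuity value at year 6: 11.07 / 0.082 = 135.00000
PV of perpetuity: 135.00000 / (1+0.082)^6 = 84.13374
Total PV = 34.09464 + 84.13374 = 118.22838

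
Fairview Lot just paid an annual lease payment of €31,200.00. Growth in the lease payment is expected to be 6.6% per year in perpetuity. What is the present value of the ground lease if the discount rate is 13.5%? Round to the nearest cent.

D₁ = D₀ × (1 + g) = €31,200.00 × 1.066 = €33,259.2000
Growing perpetuity: P = D₁ / (r − g) = €33,259.2000 / (0.135 − 0.066) = €482,017.39

€482017.39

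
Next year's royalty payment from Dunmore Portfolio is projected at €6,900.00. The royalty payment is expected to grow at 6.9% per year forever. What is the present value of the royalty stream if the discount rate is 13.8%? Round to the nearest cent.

Growing perpetuity: P = D₁ / (r − g) = €6,900.0000 / (0.138 − 0.069) = €100,000.00

€100000.00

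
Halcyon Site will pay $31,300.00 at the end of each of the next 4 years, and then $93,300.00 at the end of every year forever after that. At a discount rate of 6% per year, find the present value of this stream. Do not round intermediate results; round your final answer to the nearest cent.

PV of 4-year annuity: $31,300.00 × [1 − (1+0.06)^−4] / 0.06 = 108457.80568
Perpetuity value at year 4: $93,300.00 / 0.06 = 1555000.00000
PV of perpetuity: 1555000.00000 / (1+0.06)^4 = 1231705.64634
Total PV = 108457.80568 + 1231705.64634 = 1340163.45201

$1340163.45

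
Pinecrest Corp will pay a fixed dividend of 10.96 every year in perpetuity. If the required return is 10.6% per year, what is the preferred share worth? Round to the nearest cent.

103.40

Level perpetuity: PV = C / r = 10.96 / 0.106 = 103.40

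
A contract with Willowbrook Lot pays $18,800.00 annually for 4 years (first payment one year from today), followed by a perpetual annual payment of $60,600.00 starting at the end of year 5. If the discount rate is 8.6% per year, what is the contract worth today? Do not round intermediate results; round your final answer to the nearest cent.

$568033.32

PV of 4-year annuity: $18,800.00 × [1 − (1+0.086)^−4] / 0.086 = 61445.34709
Perpetuity value at year 4: $60,600.00 / 0.086 = 704651.16279
PV of perpetuity: 704651.16279 / (1+0.086)^4 = 506587.96950
Total PV = 61445.34709 + 506587.96950 = 568033.31659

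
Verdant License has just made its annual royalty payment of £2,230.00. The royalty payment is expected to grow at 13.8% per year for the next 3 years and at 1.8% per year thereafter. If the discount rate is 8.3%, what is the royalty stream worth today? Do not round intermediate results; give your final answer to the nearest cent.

D_1 = 2537.74000
D_2 = 2887.94812
D_3 = 3286.48496
Terminal value at year 3: TV = D_3×(1+g_2)/(r−g_2) = 3345.64169/0.065 = 51471.41061
P_0 = D_1/(1+r)^1 + D_2/(1+r)^2 + D_3/(1+r)^3 + TV/(1+r)^3
    = 2343.25023 + 2462.25186 + 2587.29697 + 40521.05096 = 47913.85001

£47913.85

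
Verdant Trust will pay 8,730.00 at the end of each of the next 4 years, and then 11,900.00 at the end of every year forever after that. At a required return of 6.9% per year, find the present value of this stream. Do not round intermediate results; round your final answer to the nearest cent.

161702.02

PV of 4-year annuity: 8,730.00 × [1 − (1+0.069)^−4] / 0.069 = 29637.23248
Perpetuity value at year 4: 11,900.00 / 0.069 = 172463.76812
PV of perpetuity: 172463.76812 / (1+0.069)^4 = 132064.79143
Total PV = 29637.23248 + 132064.79143 = 161702.02391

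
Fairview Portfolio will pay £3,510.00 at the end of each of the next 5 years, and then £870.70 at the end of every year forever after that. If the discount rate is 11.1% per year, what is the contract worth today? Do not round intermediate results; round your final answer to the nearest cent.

£17574.24

PV of 5-year annuity: £3,510.00 × [1 − (1+0.111)^−5] / 0.111 = 12940.03134
Perpetuity value at year 5: £870.70 / 0.111 = 7844.14414
PV of perpetuity: 7844.14414 / (1+0.111)^5 = 4634.20531
Total PV = 12940.03134 + 4634.20531 = 17574.23666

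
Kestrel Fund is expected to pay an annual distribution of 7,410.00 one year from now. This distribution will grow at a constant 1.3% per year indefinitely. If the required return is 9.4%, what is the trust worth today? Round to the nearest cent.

91481.48

Growing perpetuity: P = D₁ / (r − g) = 7,410.0000 / (0.094 − 0.013) = 91,481.48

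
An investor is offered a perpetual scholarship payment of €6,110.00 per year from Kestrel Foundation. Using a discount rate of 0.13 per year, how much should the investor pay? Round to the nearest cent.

Level perpetuity: PV = C / r = €6,110.00 / 0.13 = €47,000.00

€47000.00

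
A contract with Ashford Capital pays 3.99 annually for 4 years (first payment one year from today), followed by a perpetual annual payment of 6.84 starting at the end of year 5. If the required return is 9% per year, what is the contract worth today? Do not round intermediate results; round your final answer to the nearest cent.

PV of 4-year annuity: 3.99 × [1 − (1+0.09)^−4] / 0.09 = 12.92648
Perpetuity value at year 4: 6.84 / 0.09 = 76.00000
PV of perpetuity: 76.00000 / (1+0.09)^4 = 53.84032
Total PV = 12.92648 + 53.84032 = 66.76680

66.77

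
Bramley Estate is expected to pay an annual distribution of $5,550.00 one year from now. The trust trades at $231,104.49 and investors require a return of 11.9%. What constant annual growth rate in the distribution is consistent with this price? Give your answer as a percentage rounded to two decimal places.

P = D₁/(r−g) ⇒ g = r − D₁/P = 0.119 − $5,550.00/$231,104.49 = 0.094985

9.50%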